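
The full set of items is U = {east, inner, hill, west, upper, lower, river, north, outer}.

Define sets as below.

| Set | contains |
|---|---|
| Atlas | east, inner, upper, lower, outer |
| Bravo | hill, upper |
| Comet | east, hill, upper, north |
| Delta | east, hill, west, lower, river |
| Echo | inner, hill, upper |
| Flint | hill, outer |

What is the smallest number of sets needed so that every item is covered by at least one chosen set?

3

Atlas, Comet, and Delta cover everything between them: the union {east, inner, hill, west, upper, lower, river, north, outer} is all of U.
Only Delta contains west, so Delta is forced; the remaining 4 items need at least 2 more sets (each remaining set adds at most 3) — so at least 3 sets are needed, and 3 is optimal.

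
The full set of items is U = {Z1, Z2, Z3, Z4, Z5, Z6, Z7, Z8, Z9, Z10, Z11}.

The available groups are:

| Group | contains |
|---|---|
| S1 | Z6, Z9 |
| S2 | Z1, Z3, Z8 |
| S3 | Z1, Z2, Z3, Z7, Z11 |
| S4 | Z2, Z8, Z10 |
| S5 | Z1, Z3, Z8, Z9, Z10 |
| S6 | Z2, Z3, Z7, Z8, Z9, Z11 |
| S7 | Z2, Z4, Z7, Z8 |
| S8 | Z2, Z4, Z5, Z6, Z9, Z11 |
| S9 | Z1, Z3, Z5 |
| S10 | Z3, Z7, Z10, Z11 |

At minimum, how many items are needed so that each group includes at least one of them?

H = {Z2, Z3, Z6} meets every group (each contains at least one member of H), and |H| = 3.
The groups S1, S4, S9 are pairwise disjoint, so any hitting set needs a separate item for each — at least 3. Hence 3 is optimal.

3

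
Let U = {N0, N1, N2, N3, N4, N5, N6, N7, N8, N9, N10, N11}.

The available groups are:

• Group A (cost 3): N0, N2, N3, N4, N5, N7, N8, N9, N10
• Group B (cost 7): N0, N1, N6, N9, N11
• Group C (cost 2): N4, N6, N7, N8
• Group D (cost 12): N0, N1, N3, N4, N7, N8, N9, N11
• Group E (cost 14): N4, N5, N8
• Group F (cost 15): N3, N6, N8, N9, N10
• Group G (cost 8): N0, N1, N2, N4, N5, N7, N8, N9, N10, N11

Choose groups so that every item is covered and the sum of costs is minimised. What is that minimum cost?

A, B together cover every item (A ∪ B = {N0, N1, N2, N3, N4, N5, N6, N7, N8, N9, N10, N11}); total cost 3 + 7 = 10.
The greedy pick A, C, B costs 12; no covering selection beats 10.

10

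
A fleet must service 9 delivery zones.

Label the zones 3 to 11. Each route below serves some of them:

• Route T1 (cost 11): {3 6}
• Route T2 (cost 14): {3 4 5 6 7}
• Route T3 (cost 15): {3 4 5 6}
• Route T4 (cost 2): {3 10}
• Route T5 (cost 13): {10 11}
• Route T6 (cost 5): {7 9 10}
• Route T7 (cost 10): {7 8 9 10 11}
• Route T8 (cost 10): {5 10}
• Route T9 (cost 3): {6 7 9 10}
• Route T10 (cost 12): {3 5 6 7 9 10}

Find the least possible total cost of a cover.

24

T2, T7 together cover every zone (T2 ∪ T7 = {3, 4, 5, 6, 7, 8, 9, 10, 11}); total cost 14 + 10 = 24.
The greedy pick T9, T4, T7, T2 costs 29; no covering selection beats 24.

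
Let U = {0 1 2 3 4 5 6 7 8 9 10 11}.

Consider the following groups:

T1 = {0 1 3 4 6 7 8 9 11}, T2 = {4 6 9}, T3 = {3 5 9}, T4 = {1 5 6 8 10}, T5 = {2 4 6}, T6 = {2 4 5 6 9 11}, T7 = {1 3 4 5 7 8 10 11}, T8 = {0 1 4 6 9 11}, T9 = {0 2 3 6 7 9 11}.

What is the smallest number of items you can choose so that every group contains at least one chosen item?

The 2 items {5, 6} hit every group.
The groups T3, T5 are pairwise disjoint, so any hitting set needs a separate item for each — at least 2. Hence 2 is optimal.

2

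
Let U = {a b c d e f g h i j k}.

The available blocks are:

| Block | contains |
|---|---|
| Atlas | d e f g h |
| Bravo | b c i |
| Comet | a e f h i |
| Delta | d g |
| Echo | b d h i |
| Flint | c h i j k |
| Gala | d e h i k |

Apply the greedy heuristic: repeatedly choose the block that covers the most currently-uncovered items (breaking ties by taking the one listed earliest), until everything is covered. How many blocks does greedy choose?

4

Greedy: pick Atlas (covers 5 new) → pick Flint (covers 4 new) → pick Bravo (covers 1 new) → pick Comet (covers 1 new). Total picks: 4.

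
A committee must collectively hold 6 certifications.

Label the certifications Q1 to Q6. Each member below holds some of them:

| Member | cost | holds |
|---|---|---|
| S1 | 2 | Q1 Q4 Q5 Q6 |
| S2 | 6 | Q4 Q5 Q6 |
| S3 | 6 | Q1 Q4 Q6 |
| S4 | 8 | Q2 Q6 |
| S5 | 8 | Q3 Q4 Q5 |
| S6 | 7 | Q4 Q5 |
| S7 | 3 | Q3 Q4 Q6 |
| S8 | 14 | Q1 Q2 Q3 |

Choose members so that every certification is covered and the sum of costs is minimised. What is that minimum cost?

S1, S4, S7 together cover every certification (S1 ∪ S4 ∪ S7 = {Q1, Q2, Q3, Q4, Q5, Q6}); total cost 2 + 8 + 3 = 13.
No covering selection has total cost below 13.

13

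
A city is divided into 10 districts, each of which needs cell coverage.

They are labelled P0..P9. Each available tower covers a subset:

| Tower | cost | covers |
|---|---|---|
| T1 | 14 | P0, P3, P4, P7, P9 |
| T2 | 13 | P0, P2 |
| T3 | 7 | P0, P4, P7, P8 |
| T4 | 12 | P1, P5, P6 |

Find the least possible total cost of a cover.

46

T1, T2, T3, T4 together cover every district (T1 ∪ T2 ∪ T3 ∪ T4 = {P0, P1, P2, P3, P4, P5, P6, P7, P8, P9}); total cost 14 + 13 + 7 + 12 = 46.
No covering selection has total cost below 46.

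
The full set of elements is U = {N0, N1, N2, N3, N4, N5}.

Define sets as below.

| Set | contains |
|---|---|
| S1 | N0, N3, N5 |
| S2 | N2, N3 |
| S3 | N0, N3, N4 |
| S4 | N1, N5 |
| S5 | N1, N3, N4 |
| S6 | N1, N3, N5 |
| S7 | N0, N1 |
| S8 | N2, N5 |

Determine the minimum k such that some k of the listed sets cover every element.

S3, S5, and S8 cover everything between them: the union {N0, N1, N2, N3, N4, N5} is all of U.
No 2 of the 8 sets cover everything (all 28 combinations miss at least one element), so 3 is optimal.

3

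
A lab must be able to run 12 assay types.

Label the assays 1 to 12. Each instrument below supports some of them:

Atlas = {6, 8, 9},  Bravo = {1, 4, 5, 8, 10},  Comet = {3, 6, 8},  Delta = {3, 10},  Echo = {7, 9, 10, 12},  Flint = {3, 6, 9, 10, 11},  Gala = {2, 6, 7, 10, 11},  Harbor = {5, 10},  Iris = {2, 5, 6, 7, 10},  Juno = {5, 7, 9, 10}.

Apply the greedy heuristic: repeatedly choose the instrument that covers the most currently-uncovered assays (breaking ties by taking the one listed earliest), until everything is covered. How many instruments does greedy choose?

Greedy: pick Bravo (covers 5 new) → pick Flint (covers 4 new) → pick Echo (covers 2 new) → pick Gala (covers 1 new). Total picks: 4.

4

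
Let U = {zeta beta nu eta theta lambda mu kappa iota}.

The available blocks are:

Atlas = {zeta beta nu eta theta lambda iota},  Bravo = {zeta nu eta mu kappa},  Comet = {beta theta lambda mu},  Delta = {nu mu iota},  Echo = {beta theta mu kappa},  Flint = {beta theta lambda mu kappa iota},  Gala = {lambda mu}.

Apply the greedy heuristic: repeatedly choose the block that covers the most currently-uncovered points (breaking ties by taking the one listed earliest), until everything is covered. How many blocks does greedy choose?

2

Greedy: pick Atlas (covers 7 new) → pick Bravo (covers 2 new). Total picks: 2.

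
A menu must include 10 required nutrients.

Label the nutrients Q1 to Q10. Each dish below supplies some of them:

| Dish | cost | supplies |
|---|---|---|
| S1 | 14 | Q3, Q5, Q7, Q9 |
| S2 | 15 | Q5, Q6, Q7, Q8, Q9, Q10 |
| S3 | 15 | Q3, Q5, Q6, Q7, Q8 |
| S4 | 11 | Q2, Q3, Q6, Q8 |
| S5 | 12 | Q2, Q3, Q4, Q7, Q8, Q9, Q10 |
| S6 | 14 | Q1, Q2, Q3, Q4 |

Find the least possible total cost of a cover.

S2, S6 together cover every nutrient (S2 ∪ S6 = {Q1, Q2, Q3, Q4, Q5, Q6, Q7, Q8, Q9, Q10}); total cost 15 + 14 = 29.
The greedy pick S5, S2, S6 costs 41; no covering selection beats 29.

29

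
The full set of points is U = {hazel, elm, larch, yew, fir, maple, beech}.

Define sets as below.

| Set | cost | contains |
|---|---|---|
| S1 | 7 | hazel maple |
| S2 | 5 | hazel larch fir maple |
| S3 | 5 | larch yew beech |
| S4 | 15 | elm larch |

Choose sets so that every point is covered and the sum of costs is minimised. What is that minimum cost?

25

S2, S3, S4 together cover every point (S2 ∪ S3 ∪ S4 = {hazel, elm, larch, yew, fir, maple, beech}); total cost 5 + 5 + 15 = 25.
No covering selection has total cost below 25.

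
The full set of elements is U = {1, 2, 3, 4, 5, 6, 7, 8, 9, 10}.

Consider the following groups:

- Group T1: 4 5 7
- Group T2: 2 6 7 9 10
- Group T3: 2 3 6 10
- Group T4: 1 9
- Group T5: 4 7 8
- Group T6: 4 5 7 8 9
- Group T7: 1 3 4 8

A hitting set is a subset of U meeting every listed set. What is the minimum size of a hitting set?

The 3 elements {1, 6, 7} hit every group.
The groups T1, T3, T4 are pairwise disjoint, so any hitting set needs a separate element for each — at least 3. Hence 3 is optimal.

3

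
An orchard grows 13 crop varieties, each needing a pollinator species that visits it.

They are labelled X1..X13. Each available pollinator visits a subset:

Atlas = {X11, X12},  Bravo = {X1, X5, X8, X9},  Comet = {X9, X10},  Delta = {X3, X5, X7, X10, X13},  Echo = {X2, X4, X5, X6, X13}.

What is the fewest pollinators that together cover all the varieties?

4

Take {Atlas, Bravo, Delta, Echo}. Their union is {X1, X2, X3, X4, X5, X6, X7, X8, X9, X10, X11, X12, X13}, which is all 13 varieties.
Only Bravo contains X1, so Bravo is forced; the remaining 9 varieties need at least 3 more pollinators (each remaining pollinator adds at most 4) — so at least 4 pollinators are needed, and 4 is optimal.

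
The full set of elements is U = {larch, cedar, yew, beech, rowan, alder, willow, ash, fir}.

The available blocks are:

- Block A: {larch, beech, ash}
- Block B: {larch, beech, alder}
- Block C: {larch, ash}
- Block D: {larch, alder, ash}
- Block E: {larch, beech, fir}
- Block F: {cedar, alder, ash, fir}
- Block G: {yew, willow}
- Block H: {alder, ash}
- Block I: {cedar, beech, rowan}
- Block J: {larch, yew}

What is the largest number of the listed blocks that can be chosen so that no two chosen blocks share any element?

D, G, I are pairwise disjoint (D={larch,alder,ash}; G={yew,willow}; I={cedar,beech,rowan}).
Every remaining block overlaps one of these, and no 4 of the listed blocks are pairwise disjoint, so 3 is the maximum.

3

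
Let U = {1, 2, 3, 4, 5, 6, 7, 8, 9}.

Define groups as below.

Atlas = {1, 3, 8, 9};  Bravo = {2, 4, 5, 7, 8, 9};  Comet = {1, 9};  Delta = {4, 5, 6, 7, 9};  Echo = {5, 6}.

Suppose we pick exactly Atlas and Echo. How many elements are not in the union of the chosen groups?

Union of Atlas, Echo = {1, 3, 5, 6, 8, 9}.
Not covered: 2, 4, 7 — 3 elements.

3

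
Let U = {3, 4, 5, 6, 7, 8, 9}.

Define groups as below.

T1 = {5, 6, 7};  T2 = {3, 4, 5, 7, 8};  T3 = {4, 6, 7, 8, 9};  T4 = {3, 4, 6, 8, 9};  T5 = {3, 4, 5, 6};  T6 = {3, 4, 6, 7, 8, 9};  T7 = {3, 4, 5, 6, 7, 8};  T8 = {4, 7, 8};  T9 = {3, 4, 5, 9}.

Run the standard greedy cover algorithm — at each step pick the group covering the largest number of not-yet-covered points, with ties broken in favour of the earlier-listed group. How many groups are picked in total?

Greedy: pick T6 (covers 6 new) → pick T1 (covers 1 new). Total picks: 2.

2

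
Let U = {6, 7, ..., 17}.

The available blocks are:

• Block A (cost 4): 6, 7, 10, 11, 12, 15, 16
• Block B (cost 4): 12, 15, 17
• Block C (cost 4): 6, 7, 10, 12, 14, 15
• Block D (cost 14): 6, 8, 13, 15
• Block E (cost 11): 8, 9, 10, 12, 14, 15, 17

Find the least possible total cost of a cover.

A, D, E together cover every item (A ∪ D ∪ E = {6, 7, 8, 9, 10, 11, 12, 13, 14, 15, 16, 17}); total cost 4 + 14 + 11 = 29.
No covering selection has total cost below 29.

29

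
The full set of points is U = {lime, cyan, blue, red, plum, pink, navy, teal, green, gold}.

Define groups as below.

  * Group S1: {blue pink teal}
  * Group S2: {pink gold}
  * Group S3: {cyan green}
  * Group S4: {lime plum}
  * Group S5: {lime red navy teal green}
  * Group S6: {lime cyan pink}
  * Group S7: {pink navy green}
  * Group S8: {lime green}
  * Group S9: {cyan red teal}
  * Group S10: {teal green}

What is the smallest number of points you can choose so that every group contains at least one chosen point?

The 4 points {red, plum, pink, green} hit every group.
No choice of 3 points meets every group, so 4 is the minimum.

4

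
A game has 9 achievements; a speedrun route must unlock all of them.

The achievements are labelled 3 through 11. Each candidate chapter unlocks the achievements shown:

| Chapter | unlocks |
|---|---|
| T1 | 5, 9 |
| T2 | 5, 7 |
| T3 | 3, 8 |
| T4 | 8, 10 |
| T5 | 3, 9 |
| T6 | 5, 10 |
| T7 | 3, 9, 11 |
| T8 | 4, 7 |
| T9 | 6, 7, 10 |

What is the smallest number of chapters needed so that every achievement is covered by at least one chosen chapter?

5

Take {T2, T3, T7, T8, T9}. Their union is {3, 4, 5, 6, 7, 8, 9, 10, 11}, which is all 9 achievements.
No 4 of the 9 chapters cover everything (all 126 combinations miss at least one achievement), so 5 is optimal.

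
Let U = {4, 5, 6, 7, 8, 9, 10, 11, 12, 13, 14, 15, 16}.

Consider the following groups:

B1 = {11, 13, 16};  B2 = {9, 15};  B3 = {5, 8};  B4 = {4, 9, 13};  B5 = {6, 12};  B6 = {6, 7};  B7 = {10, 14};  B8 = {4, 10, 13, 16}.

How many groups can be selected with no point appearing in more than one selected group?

5

B1, B2, B3, B6, B7 are pairwise disjoint (B1={11,13,16}; B2={9,15}; B3={5,8}; B6={6,7}; B7={10,14}).
Every remaining group overlaps one of these, and no 6 of the listed groups are pairwise disjoint, so 5 is the maximum.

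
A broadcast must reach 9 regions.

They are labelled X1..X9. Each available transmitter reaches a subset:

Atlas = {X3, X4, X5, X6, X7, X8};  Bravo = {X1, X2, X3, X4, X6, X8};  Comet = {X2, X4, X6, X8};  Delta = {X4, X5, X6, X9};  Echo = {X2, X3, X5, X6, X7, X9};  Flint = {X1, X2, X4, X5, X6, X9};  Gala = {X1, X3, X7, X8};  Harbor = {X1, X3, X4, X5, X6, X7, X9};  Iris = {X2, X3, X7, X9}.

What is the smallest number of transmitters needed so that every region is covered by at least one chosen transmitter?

2

Atlas and Flint together: Atlas ∪ Flint = {X1, X2, X3, X4, X5, X6, X7, X8, X9} — every region is covered.
No single transmitter has all 9 regions (the largest, Harbor, has 7), so 2 is optimal.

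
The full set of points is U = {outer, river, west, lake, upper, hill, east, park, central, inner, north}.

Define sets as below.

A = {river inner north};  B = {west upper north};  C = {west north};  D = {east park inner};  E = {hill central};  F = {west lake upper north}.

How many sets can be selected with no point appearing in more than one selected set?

B, D, E are pairwise disjoint (B={west,upper,north}; D={east,park,inner}; E={hill,central}).
Every remaining set overlaps one of these, and no 4 of the listed sets are pairwise disjoint, so 3 is the maximum.

3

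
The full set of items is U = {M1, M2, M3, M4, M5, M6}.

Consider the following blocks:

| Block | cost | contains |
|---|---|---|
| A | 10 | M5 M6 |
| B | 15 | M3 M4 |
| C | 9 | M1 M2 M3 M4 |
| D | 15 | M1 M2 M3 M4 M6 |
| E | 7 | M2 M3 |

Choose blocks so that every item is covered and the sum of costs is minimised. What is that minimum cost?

A, C together cover every item (A ∪ C = {M1, M2, M3, M4, M5, M6}); total cost 10 + 9 = 19.
No covering selection has total cost below 19.

19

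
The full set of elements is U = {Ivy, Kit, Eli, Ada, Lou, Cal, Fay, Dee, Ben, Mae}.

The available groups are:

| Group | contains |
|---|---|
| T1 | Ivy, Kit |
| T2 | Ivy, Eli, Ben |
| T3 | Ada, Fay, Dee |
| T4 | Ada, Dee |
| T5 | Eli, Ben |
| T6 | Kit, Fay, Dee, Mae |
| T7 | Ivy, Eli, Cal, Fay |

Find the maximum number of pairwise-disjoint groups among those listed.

3

T1, T3, T5 are pairwise disjoint (T1={Ivy,Kit}; T3={Ada,Fay,Dee}; T5={Eli,Ben}).
Every remaining group overlaps one of these, and no 4 of the listed groups are pairwise disjoint, so 3 is the maximum.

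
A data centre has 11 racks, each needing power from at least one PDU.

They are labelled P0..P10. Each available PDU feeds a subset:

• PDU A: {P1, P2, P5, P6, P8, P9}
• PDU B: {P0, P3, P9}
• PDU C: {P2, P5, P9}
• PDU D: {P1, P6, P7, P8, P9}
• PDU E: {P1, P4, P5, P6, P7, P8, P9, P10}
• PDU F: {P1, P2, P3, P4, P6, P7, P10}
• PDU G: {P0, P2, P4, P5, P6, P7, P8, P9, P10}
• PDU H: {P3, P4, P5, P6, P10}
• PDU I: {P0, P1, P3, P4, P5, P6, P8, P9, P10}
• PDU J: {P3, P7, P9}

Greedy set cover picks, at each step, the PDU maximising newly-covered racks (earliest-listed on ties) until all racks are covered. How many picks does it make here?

2

Greedy: pick G (covers 9 new) → pick F (covers 2 new). Total picks: 2.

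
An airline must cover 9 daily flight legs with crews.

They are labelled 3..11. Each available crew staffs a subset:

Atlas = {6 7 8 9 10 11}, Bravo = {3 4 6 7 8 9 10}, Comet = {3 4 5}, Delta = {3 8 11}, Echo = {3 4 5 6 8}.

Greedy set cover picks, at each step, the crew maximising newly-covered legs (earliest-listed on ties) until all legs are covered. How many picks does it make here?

3

Greedy: pick Bravo (covers 7 new) → pick Atlas (covers 1 new) → pick Comet (covers 1 new). Total picks: 3.
(The true minimum cover uses only 2 crews, so greedy is not optimal here.)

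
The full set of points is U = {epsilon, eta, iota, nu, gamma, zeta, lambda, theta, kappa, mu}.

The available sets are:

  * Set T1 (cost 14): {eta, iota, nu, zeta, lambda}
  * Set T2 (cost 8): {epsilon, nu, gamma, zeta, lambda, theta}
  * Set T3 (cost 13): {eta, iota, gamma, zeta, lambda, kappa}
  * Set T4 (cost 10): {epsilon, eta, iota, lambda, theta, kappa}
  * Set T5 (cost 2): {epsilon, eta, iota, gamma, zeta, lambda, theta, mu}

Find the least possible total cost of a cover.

20

T2, T4, T5 together cover every point (T2 ∪ T4 ∪ T5 = {epsilon, eta, iota, nu, gamma, zeta, lambda, theta, kappa, mu}); total cost 8 + 10 + 2 = 20.
No covering selection has total cost below 20.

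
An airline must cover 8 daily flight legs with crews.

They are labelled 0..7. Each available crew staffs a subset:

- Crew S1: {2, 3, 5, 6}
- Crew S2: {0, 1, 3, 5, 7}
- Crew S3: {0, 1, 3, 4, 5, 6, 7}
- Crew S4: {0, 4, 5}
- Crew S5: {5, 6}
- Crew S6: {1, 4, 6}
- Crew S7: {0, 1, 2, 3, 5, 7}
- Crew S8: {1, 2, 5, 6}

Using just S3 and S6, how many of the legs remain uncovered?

1

Union of S3, S6 = {0, 1, 3, 4, 5, 6, 7}.
Not covered: 2 — 1 leg.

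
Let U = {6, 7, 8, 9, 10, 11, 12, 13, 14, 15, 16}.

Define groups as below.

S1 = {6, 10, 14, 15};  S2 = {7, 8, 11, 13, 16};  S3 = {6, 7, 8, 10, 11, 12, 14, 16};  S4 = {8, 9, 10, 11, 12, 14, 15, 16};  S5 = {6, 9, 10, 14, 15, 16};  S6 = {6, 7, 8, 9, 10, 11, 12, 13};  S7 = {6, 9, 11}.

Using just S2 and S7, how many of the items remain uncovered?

Union of S2, S7 = {6, 7, 8, 9, 11, 13, 16}.
Not covered: 10, 12, 14, 15 — 4 items.

4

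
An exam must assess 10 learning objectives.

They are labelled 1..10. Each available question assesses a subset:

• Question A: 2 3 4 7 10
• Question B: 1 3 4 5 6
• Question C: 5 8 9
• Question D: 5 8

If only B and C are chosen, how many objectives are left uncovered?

Union of B, C = {1, 3, 4, 5, 6, 8, 9}.
Not covered: 2, 7, 10 — 3 objectives.

3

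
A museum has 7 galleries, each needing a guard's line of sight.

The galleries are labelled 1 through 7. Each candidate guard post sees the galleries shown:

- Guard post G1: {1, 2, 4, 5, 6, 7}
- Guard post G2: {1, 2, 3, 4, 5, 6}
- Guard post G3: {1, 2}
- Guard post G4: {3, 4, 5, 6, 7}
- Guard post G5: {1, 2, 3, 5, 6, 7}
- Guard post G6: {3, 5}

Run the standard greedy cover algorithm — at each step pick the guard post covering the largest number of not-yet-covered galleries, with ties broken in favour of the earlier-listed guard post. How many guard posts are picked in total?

2

Greedy: pick G1 (covers 6 new) → pick G2 (covers 1 new). Total picks: 2.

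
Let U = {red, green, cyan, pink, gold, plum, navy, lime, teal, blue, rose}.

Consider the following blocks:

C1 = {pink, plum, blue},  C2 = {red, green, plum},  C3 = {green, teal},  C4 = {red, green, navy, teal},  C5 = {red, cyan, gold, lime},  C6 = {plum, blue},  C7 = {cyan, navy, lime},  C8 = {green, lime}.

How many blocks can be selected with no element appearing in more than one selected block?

3

C3, C6, C7 are pairwise disjoint (C3={green,teal}; C6={plum,blue}; C7={cyan,navy,lime}).
Every remaining block overlaps one of these, and no 4 of the listed blocks are pairwise disjoint, so 3 is the maximum.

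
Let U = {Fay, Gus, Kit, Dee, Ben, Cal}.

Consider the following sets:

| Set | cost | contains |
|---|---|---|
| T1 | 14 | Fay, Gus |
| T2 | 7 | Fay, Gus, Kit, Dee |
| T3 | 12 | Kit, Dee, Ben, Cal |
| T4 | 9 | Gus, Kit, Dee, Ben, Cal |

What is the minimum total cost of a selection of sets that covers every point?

16

T2, T4 together cover every point (T2 ∪ T4 = {Fay, Gus, Kit, Dee, Ben, Cal}); total cost 7 + 9 = 16.
No covering selection has total cost below 16.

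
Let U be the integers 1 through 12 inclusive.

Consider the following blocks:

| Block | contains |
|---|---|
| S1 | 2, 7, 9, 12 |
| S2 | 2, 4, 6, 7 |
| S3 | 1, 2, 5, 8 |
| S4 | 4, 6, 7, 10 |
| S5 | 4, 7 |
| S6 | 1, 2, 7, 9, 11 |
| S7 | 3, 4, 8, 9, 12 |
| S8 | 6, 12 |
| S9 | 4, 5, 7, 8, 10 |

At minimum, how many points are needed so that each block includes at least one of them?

H = {7, 8, 12} meets every block (each contains at least one member of H), and |H| = 3.
The blocks S3, S5, S8 are pairwise disjoint, so any hitting set needs a separate point for each — at least 3. Hence 3 is optimal.

3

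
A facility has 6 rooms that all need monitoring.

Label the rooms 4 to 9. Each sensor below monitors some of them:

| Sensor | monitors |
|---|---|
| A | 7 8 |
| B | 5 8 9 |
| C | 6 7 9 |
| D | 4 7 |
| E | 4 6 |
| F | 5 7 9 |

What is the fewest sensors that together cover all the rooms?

3

B and C and D together: B ∪ C ∪ D = {4, 5, 6, 7, 8, 9} — every room is covered.
No 2 of the 6 sensors cover everything (all 15 combinations miss at least one room), so 3 is optimal.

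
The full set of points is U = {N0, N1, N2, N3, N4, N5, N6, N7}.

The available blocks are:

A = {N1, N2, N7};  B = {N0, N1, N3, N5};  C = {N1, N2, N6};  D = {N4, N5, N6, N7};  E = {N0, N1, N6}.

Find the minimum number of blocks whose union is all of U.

Take {A, B, D}. Their union is {N0, N1, N2, N3, N4, N5, N6, N7}, which is all 8 points.
Only B contains N3, so B is forced; the remaining 4 points need at least 2 more blocks (each remaining block adds at most 3) — so at least 3 blocks are needed, and 3 is optimal.

3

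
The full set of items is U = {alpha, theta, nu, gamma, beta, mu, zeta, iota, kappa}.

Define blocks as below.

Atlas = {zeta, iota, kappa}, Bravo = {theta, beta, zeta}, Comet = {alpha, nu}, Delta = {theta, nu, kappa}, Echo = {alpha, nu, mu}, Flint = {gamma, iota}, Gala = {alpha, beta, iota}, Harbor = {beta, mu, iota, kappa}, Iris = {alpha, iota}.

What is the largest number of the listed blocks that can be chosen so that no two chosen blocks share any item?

Bravo, Echo, Flint are pairwise disjoint (Bravo={theta,beta,zeta}; Echo={alpha,nu,mu}; Flint={gamma,iota}).
Every remaining block overlaps one of these, and no 4 of the listed blocks are pairwise disjoint, so 3 is the maximum.

3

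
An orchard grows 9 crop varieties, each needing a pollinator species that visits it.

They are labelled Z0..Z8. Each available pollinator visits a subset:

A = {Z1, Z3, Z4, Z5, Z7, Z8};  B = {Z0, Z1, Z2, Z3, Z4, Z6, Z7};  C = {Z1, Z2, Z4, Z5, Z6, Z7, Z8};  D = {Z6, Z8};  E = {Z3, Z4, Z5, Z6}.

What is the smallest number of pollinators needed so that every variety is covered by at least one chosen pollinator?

2

B and C together: B ∪ C = {Z0, Z1, Z2, Z3, Z4, Z5, Z6, Z7, Z8} — every variety is covered.
No single pollinator has all 9 varieties (the largest, B, has 7), so 2 is optimal.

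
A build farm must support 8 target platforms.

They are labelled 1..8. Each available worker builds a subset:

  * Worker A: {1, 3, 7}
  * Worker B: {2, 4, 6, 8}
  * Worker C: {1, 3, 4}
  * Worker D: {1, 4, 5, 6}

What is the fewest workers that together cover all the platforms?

3

A and B and D together: A ∪ B ∪ D = {1, 2, 3, 4, 5, 6, 7, 8} — every platform is covered.
Only B contains 2, so B is forced; the remaining 4 platforms need at least 2 more workers (each remaining worker adds at most 3) — so at least 3 workers are needed, and 3 is optimal.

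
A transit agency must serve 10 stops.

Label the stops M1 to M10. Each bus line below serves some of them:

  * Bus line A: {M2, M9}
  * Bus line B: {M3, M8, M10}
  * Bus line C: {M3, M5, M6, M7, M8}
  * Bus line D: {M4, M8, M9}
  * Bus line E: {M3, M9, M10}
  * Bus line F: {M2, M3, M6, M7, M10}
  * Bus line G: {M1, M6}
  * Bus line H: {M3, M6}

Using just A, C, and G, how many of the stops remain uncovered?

Union of A, C, G = {M1, M2, M3, M5, M6, M7, M8, M9}.
Not covered: M4, M10 — 2 stops.

2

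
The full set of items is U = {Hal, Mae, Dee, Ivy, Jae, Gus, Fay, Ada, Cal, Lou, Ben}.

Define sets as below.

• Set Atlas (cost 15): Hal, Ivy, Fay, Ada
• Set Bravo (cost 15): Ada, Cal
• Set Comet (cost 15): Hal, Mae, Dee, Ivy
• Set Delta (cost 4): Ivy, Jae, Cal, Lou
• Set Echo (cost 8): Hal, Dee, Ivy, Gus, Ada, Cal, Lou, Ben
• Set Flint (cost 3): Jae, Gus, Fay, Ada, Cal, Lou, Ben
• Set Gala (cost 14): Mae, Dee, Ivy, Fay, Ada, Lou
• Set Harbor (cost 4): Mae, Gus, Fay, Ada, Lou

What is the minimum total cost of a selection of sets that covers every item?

15

Echo, Flint, Harbor together cover every item (Echo ∪ Flint ∪ Harbor = {Hal, Mae, Dee, Ivy, Jae, Gus, Fay, Ada, Cal, Lou, Ben}); total cost 8 + 3 + 4 = 15.
No covering selection has total cost below 15.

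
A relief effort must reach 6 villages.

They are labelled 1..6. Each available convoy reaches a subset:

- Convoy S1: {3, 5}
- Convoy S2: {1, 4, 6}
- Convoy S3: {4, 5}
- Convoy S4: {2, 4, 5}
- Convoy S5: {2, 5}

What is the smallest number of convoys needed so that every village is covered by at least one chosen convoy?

3

S1 and S2 and S4 together: S1 ∪ S2 ∪ S4 = {1, 2, 3, 4, 5, 6} — every village is covered.
Only S2 contains 1, so S2 is forced; the remaining 3 villages need at least 2 more convoys (each remaining convoy adds at most 2) — so at least 3 convoys are needed, and 3 is optimal.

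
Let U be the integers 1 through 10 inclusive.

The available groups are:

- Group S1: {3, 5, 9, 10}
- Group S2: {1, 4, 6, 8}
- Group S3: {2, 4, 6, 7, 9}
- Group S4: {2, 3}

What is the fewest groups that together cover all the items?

Take {S1, S2, S3}. Their union is {1, 2, 3, 4, 5, 6, 7, 8, 9, 10}, which is all 10 items.
Only S2 contains 1, so S2 is forced; the remaining 6 items need at least 2 more groups (each remaining group adds at most 4) — so at least 3 groups are needed, and 3 is optimal.

3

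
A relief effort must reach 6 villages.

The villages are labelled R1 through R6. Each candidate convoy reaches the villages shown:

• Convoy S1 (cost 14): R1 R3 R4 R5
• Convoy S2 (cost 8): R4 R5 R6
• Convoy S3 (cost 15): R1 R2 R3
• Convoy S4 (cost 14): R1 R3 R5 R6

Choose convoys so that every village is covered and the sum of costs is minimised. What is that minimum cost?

S2, S3 together cover every village (S2 ∪ S3 = {R1, R2, R3, R4, R5, R6}); total cost 8 + 15 = 23.
No covering selection has total cost below 23.

23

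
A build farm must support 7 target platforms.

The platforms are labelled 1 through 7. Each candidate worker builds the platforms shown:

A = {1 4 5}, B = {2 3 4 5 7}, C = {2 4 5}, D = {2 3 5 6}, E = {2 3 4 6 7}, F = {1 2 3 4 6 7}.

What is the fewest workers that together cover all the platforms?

2

Take {A, F}. Their union is {1, 2, 3, 4, 5, 6, 7}, which is all 7 platforms.
No single worker has all 7 platforms (the largest, F, has 6), so 2 is optimal.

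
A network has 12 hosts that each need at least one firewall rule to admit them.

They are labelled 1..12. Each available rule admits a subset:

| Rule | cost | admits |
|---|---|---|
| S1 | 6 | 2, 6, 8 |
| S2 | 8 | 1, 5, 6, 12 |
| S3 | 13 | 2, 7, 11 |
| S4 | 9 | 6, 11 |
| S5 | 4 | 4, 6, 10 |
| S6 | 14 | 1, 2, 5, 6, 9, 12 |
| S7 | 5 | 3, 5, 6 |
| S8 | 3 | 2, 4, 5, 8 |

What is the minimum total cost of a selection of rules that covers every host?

39

S3, S5, S6, S7, S8 together cover every host (S3 ∪ S5 ∪ S6 ∪ S7 ∪ S8 = {1, 2, 3, 4, 5, 6, 7, 8, 9, 10, 11, 12}); total cost 13 + 4 + 14 + 5 + 3 = 39.
The greedy pick S8, S5, S2, S7, S3, S6 costs 47; no covering selection beats 39.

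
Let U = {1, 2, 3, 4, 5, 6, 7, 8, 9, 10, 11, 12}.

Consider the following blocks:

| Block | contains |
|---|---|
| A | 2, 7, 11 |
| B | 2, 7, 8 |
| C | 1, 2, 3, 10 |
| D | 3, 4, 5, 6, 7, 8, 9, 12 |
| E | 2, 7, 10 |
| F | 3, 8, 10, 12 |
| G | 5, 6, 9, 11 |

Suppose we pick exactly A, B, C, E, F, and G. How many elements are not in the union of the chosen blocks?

1

Union of A, B, C, E, F, G = {1, 2, 3, 5, 6, 7, 8, 9, 10, 11, 12}.
Not covered: 4 — 1 element.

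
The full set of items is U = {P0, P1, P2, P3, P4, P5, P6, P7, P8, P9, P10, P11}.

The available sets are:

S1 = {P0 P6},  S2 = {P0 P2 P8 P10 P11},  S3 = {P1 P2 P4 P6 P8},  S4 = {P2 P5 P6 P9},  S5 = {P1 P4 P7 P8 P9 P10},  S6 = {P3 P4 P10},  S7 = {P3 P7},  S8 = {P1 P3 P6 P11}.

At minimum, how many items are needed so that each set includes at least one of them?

The 3 items {P6, P7, P10} hit every set.
No choice of 2 items meets every set, so 3 is the minimum.

3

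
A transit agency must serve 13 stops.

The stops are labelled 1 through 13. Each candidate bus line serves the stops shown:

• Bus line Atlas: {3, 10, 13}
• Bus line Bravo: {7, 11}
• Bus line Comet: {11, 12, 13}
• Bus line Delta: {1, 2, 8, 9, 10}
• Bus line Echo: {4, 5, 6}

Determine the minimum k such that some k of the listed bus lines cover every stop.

5

Atlas and Bravo and Comet and Delta and Echo together: Atlas ∪ Bravo ∪ Comet ∪ Delta ∪ Echo = {1, 2, 3, 4, 5, 6, 7, 8, 9, 10, 11, 12, 13} — every stop is covered.
No 4 of the 5 bus lines cover everything (all 5 combinations miss at least one stop), so 5 is optimal.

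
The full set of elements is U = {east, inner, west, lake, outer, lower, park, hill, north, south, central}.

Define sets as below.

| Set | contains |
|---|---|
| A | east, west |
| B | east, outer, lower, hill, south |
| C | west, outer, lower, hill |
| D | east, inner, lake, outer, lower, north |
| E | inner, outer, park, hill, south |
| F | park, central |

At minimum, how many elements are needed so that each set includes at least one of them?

Take H = {west, outer, park}. Each listed set contains at least one of these, so H is a hitting set of size 3.
No choice of 2 elements meets every set, so 3 is the minimum.

3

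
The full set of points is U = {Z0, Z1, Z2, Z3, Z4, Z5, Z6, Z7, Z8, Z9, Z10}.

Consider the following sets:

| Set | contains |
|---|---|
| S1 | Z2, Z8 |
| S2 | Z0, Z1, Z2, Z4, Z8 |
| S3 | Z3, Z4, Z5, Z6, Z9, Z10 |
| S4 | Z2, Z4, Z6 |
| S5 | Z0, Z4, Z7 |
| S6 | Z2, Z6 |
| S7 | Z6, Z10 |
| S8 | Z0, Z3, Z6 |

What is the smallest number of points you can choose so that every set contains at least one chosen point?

H = {Z4, Z6, Z8} meets every set (each contains at least one member of H), and |H| = 3.
The sets S1, S5, S7 are pairwise disjoint, so any hitting set needs a separate point for each — at least 3. Hence 3 is optimal.

3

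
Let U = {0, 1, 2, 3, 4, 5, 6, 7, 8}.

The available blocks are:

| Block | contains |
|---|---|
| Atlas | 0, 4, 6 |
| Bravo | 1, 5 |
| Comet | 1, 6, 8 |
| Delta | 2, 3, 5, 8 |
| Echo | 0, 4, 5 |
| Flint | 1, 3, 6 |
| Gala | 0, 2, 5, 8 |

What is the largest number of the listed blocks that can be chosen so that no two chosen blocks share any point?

2

Flint, Gala are pairwise disjoint (Flint={1,3,6}; Gala={0,2,5,8}).
Every remaining block overlaps one of these, and no 3 of the listed blocks are pairwise disjoint, so 2 is the maximum.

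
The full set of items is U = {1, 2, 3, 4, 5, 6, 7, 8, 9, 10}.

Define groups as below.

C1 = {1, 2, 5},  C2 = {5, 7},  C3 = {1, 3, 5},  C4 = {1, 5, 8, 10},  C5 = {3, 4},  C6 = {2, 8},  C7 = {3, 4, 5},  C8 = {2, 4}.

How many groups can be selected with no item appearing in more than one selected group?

C2, C5, C6 are pairwise disjoint (C2={5,7}; C5={3,4}; C6={2,8}).
Every remaining group overlaps one of these, and no 4 of the listed groups are pairwise disjoint, so 3 is the maximum.

3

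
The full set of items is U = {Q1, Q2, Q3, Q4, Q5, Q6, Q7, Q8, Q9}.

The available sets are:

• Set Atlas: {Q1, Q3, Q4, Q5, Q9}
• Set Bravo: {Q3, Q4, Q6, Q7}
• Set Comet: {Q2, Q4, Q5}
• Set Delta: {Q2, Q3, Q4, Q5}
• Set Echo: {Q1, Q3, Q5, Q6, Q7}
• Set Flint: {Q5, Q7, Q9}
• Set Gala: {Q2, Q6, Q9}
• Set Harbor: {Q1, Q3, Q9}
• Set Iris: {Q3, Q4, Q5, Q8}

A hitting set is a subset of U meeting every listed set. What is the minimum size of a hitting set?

Take H = {Q4, Q5, Q9}. Each listed set contains at least one of these, so H is a hitting set of size 3.
No choice of 2 items meets every set, so 3 is the minimum.

3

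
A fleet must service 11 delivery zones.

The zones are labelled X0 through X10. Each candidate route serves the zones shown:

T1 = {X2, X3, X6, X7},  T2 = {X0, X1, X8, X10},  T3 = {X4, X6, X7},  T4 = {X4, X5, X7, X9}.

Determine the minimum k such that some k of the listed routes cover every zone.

Take {T1, T2, T4}. Their union is {X0, X1, X2, X3, X4, X5, X6, X7, X8, X9, X10}, which is all 11 zones.
Each route has at most 4 zones, and 2·4 = 8 < 11 — so at least 3 routes are needed, and 3 is optimal.

3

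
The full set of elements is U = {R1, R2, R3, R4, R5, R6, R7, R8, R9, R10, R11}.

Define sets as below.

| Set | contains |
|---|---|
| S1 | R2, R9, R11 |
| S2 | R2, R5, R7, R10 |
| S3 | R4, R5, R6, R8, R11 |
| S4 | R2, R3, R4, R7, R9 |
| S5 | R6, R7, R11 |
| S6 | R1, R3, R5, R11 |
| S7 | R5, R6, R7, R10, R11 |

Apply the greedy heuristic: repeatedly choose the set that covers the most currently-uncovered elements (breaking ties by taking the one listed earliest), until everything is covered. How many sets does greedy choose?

Greedy: pick S3 (covers 5 new) → pick S4 (covers 4 new) → pick S2 (covers 1 new) → pick S6 (covers 1 new). Total picks: 4.

4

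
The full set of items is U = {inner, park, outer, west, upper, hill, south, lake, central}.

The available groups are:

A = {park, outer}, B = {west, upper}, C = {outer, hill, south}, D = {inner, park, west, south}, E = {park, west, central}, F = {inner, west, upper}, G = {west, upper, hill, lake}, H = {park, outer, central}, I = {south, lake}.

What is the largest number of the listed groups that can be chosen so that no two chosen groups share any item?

3

A, F, I are pairwise disjoint (A={park,outer}; F={inner,west,upper}; I={south,lake}).
Every remaining group overlaps one of these, and no 4 of the listed groups are pairwise disjoint, so 3 is the maximum.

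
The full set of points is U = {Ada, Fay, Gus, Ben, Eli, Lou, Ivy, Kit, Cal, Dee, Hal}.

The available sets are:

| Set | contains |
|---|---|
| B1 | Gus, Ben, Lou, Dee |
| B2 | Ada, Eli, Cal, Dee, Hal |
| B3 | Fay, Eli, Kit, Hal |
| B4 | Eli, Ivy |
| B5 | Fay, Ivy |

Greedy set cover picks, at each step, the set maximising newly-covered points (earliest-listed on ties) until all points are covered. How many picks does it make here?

Greedy: pick B2 (covers 5 new) → pick B1 (covers 3 new) → pick B3 (covers 2 new) → pick B4 (covers 1 new). Total picks: 4.

4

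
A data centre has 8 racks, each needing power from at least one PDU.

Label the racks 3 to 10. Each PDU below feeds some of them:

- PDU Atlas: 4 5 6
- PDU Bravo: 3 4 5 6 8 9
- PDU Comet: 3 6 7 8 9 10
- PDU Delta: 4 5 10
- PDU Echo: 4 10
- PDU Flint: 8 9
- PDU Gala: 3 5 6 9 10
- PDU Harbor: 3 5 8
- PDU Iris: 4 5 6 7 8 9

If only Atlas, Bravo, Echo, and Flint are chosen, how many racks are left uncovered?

1

Union of Atlas, Bravo, Echo, Flint = {3, 4, 5, 6, 8, 9, 10}.
Not covered: 7 — 1 rack.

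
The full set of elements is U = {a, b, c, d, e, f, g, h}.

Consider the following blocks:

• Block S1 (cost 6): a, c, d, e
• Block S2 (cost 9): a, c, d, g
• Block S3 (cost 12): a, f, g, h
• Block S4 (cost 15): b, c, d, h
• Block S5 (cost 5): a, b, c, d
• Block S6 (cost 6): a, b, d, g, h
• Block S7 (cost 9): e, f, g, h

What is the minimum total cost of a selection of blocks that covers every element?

S5, S7 together cover every element (S5 ∪ S7 = {a, b, c, d, e, f, g, h}); total cost 5 + 9 = 14.
The greedy pick S6, S1, S7 costs 21; no covering selection beats 14.

14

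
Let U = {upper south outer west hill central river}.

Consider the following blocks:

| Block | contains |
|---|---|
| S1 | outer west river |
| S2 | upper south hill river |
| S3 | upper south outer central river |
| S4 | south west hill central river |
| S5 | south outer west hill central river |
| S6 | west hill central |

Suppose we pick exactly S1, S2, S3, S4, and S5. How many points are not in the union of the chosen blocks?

Union of S1, S2, S3, S4, S5 = {upper, south, outer, west, hill, central, river} — that's every point, so 0 are uncovered.

0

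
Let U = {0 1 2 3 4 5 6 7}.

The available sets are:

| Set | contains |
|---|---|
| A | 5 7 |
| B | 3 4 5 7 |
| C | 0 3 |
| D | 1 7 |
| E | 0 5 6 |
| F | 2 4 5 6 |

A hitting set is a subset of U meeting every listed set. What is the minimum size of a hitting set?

H = {3, 6, 7} meets every set (each contains at least one member of H), and |H| = 3.
The sets C, D, F are pairwise disjoint, so any hitting set needs a separate item for each — at least 3. Hence 3 is optimal.

3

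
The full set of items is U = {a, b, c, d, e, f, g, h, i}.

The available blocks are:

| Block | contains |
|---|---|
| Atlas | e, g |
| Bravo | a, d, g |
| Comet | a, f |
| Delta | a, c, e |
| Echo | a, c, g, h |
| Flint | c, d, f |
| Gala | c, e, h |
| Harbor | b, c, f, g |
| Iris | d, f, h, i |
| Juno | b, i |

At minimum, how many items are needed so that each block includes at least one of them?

Take T = {a, b, d, e}. Each listed block contains at least one of these, so T is a hitting set of size 4.
No choice of 3 items meets every block, so 4 is the minimum.

4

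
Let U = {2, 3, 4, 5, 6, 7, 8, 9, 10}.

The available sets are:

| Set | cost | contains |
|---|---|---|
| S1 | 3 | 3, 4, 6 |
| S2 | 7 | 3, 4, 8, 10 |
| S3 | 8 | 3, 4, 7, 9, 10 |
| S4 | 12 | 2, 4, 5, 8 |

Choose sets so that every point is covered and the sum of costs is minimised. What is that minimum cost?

S1, S3, S4 together cover every point (S1 ∪ S3 ∪ S4 = {2, 3, 4, 5, 6, 7, 8, 9, 10}); total cost 3 + 8 + 12 = 23.
No covering selection has total cost below 23.

23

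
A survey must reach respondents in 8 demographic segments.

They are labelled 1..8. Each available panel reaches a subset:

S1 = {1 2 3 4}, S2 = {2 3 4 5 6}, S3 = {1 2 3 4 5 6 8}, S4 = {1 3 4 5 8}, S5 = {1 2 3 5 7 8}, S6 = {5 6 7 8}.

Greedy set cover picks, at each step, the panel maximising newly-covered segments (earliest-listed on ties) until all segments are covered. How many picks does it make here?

Greedy: pick S3 (covers 7 new) → pick S5 (covers 1 new). Total picks: 2.

2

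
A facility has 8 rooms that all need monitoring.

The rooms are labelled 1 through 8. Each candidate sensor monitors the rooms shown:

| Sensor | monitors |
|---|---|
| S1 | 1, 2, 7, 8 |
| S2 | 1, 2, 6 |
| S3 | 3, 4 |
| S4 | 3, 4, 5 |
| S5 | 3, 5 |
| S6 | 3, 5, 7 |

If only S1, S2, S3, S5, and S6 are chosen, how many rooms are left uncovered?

Union of S1, S2, S3, S5, S6 = {1, 2, 3, 4, 5, 6, 7, 8} — that's every room, so 0 are uncovered.

0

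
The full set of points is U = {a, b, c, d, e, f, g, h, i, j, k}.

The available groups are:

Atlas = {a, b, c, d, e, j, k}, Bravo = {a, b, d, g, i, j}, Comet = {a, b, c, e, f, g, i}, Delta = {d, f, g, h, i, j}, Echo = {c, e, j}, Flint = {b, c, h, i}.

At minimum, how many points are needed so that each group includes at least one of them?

2

The 2 points {c, j} hit every group.
No single point lies in every group, so at least 2 are needed and 2 is optimal.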